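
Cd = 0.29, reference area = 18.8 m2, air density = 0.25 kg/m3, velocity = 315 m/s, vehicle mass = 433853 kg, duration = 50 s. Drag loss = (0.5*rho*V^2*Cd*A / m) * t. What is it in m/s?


D = 0.5 * 0.25 * 315^2 * 0.29 * 18.8 = 67621.84 N
a = 67621.84 / 433853 = 0.1559 m/s2
dV = 0.1559 * 50 = 7.8 m/s

7.8 m/s


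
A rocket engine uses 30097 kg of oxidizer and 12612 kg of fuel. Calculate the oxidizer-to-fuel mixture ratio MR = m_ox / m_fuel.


MR = 30097 / 12612 = 2.39

2.39


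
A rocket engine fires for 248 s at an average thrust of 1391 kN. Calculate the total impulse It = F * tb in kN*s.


It = 1391 * 248 = 344968 kN*s

344968 kN*s


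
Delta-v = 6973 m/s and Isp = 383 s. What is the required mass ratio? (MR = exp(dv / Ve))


Ve = 383 * 9.81 = 3757.23 m/s
MR = exp(6973 / 3757.23) = 6.397

6.397


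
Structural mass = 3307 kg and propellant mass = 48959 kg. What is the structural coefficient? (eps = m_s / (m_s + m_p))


eps = 3307 / (3307 + 48959) = 0.0633

0.0633


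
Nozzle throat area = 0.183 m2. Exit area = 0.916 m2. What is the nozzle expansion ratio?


AR = 0.916 / 0.183 = 5.0

5.0


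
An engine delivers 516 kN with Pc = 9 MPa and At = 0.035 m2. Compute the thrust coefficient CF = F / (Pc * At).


CF = 516000 / (9e6 * 0.035) = 1.64

1.64


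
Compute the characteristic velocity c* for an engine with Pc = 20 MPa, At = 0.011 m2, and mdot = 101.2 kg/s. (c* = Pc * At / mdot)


c* = 20e6 * 0.011 / 101.2 = 2174 m/s

2174 m/s


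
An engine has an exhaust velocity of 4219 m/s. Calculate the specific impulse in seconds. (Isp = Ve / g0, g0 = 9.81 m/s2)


Isp = Ve / g0 = 4219 / 9.81 = 430.1 s

430.1 s


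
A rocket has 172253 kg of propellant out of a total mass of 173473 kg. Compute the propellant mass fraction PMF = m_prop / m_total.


PMF = 172253 / 173473 = 0.993

0.993


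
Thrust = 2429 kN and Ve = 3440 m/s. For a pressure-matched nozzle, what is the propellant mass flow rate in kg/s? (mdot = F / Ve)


mdot = F / Ve = 2429000 / 3440 = 706.1 kg/s

706.1 kg/s


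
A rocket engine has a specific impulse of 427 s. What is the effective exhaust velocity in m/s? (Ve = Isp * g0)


Ve = Isp * g0 = 427 * 9.81 = 4188.9 m/s

4188.9 m/s


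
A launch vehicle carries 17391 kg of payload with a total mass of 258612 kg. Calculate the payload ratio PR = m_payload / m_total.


PR = 17391 / 258612 = 0.0672

0.0672


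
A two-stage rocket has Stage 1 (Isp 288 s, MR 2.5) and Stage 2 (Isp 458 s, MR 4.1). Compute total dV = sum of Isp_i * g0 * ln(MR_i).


dV1 = 288 * 9.81 * ln(2.5) = 2588.8 m/s
dV2 = 458 * 9.81 * ln(4.1) = 6339.5 m/s
Total dV = 2588.8 + 6339.5 = 8928.3 m/s ~ 8928 m/s

8928 m/s


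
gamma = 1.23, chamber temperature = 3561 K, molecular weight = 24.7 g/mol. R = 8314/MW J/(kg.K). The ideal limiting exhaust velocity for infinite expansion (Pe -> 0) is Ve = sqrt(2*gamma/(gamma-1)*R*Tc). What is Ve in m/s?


R = 8314 / 24.7 = 336.6 J/(kg.K)
Ve = sqrt(2 * 1.23 / (1.23 - 1) * 336.6 * 3561) = 3581 m/s

3581 m/s


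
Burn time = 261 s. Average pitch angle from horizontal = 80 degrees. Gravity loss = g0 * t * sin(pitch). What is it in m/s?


GL = 9.81 * 261 * sin(80 deg) = 2522 m/s

2522 m/s


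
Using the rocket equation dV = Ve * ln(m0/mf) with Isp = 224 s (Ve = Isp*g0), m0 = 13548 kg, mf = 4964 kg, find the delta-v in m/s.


Ve = 224 * 9.81 = 2197.44 m/s
dV = 2197.44 * ln(13548/4964) = 2206 m/s

2206 m/s


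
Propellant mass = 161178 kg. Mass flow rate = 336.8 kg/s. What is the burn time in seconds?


tb = 161178 / 336.8 = 478.6 s

478.6 s


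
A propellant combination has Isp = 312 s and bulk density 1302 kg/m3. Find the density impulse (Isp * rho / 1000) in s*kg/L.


rho*Isp = 312 * 1302 / 1000 = 406 s*kg/L

406 s*kg/L


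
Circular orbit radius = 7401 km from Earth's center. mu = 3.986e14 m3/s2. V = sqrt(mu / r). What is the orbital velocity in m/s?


V = sqrt(3.986e14 / 7401000) = 7339 m/s

7339 m/s


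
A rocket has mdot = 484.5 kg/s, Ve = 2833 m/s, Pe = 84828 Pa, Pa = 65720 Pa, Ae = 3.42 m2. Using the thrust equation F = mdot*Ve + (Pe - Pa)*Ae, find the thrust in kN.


F = 484.5 * 2833 + (84828 - 65720) * 3.42 = 1.4379e+06 N = 1437.9 kN

1437.9 kN


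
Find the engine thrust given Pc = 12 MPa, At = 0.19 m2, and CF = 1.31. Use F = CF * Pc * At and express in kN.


F = 1.31 * 12e6 * 0.19 = 2.9868e+06 N = 2986.8 kN

2986.8 kN


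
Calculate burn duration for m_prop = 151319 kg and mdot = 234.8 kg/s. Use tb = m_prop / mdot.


tb = 151319 / 234.8 = 644.5 s

644.5 s


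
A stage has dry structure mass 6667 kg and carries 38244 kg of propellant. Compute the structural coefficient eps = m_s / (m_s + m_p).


eps = 6667 / (6667 + 38244) = 0.1484

0.1484


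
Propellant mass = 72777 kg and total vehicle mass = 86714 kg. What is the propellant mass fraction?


PMF = 72777 / 86714 = 0.839

0.839


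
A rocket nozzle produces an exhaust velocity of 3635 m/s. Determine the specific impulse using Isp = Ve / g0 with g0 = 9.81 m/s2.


Isp = Ve / g0 = 3635 / 9.81 = 370.5 s

370.5 s


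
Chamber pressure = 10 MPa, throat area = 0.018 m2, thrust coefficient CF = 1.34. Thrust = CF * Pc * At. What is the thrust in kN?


F = 1.34 * 10e6 * 0.018 = 241200.0 N = 241.2 kN

241.2 kN


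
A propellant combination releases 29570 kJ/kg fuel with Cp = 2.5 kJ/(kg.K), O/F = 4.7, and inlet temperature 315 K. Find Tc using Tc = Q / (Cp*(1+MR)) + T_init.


Tc = 29570 / (2.5 * (1 + 4.7)) + 315 = 2390 K

2390 K


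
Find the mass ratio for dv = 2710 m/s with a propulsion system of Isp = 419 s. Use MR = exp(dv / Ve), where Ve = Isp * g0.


Ve = 419 * 9.81 = 4110.39 m/s
MR = exp(2710 / 4110.39) = 1.933

1.933


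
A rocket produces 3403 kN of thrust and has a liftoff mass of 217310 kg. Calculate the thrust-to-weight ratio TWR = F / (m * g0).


TWR = 3403000 / (217310 * 9.81) = 1.6

1.6


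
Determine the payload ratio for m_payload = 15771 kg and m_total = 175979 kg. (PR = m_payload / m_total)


PR = 15771 / 175979 = 0.0896

0.0896


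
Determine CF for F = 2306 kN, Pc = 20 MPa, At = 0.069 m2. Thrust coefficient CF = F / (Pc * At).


CF = 2306000 / (20e6 * 0.069) = 1.67

1.67


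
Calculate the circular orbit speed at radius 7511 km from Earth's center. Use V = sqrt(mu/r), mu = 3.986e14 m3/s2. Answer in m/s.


V = sqrt(3.986e14 / 7511000) = 7285 m/s

7285 m/s


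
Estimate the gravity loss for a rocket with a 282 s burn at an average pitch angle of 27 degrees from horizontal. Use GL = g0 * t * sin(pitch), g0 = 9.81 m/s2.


GL = 9.81 * 282 * sin(27 deg) = 1256 m/s

1256 m/s


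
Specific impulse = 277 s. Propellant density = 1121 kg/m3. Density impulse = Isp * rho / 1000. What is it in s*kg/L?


rho*Isp = 277 * 1121 / 1000 = 311 s*kg/L

311 s*kg/L


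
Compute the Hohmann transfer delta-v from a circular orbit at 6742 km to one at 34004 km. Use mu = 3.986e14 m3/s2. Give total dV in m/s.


V1 = sqrt(mu/r1) = 7689.08 m/s
dV1 = V1*(sqrt(2*r2/(r1+r2)) - 1) = 2244.64 m/s
V2 = sqrt(mu/r2) = 3423.76 m/s
dV2 = V2*(1 - sqrt(2*r1/(r1+r2))) = 1454.2 m/s
Total dV = 3699 m/s

3699 m/s


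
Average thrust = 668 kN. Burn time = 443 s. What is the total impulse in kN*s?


It = 668 * 443 = 295924 kN*s

295924 kN*s


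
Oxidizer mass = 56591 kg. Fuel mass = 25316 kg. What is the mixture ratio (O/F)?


MR = 56591 / 25316 = 2.24

2.24


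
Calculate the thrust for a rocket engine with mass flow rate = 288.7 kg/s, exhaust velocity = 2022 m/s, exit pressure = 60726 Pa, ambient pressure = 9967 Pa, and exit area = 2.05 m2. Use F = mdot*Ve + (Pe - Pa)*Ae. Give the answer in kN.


F = 288.7 * 2022 + (60726 - 9967) * 2.05 = 687807.0 N = 687.8 kN

687.8 kN


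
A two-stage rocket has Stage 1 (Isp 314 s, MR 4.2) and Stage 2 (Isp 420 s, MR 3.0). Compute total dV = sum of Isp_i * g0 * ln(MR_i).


dV1 = 314 * 9.81 * ln(4.2) = 4420.5 m/s
dV2 = 420 * 9.81 * ln(3.0) = 4526.5 m/s
Total dV = 4420.5 + 4526.5 = 8947.0 m/s ~ 8947 m/s

8947 m/s


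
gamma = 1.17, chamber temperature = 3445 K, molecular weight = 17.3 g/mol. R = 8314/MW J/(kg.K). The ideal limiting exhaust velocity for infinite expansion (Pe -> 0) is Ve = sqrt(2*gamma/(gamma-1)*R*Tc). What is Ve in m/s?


R = 8314 / 17.3 = 480.58 J/(kg.K)
Ve = sqrt(2 * 1.17 / (1.17 - 1) * 480.58 * 3445) = 4774 m/s

4774 m/s


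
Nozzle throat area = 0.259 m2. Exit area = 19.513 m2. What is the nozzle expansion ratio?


AR = 19.513 / 0.259 = 75.3

75.3


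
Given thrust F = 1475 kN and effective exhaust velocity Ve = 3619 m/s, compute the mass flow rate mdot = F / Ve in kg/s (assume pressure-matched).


mdot = F / Ve = 1475000 / 3619 = 407.6 kg/s

407.6 kg/s


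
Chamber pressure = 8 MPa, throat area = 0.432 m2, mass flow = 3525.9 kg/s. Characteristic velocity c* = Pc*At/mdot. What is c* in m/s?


c* = 8e6 * 0.432 / 3525.9 = 980 m/s

980 m/s


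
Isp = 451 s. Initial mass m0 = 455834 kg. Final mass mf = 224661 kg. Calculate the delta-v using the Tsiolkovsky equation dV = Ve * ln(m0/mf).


Ve = 451 * 9.81 = 4424.31 m/s
dV = 4424.31 * ln(455834/224661) = 3130 m/s

3130 m/s


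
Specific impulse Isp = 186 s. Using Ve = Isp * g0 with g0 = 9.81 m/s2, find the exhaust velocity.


Ve = Isp * g0 = 186 * 9.81 = 1824.7 m/s

1824.7 m/s


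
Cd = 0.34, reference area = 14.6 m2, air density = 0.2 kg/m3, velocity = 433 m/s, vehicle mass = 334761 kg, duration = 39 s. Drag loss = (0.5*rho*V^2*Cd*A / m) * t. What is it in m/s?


D = 0.5 * 0.2 * 433^2 * 0.34 * 14.6 = 93069.54 N
a = 93069.54 / 334761 = 0.278 m/s2
dV = 0.278 * 39 = 10.8 m/s

10.8 m/s


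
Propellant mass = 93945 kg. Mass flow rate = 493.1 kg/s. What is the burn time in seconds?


tb = 93945 / 493.1 = 190.5 s

190.5 s


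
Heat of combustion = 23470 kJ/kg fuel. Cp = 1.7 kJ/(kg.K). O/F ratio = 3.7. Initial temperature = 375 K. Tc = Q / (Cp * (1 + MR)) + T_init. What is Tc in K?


Tc = 23470 / (1.7 * (1 + 3.7)) + 375 = 3312 K

3312 K


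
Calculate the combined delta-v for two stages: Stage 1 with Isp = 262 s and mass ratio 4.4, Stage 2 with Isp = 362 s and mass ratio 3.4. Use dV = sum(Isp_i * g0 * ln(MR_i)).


dV1 = 262 * 9.81 * ln(4.4) = 3808.0 m/s
dV2 = 362 * 9.81 * ln(3.4) = 4345.9 m/s
Total dV = 3808.0 + 4345.9 = 8153.9 m/s ~ 8154 m/s

8154 m/s


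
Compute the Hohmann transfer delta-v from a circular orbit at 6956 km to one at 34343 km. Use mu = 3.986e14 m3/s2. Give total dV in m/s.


V1 = sqrt(mu/r1) = 7569.88 m/s
dV1 = V1*(sqrt(2*r2/(r1+r2)) - 1) = 2192.45 m/s
V2 = sqrt(mu/r2) = 3406.82 m/s
dV2 = V2*(1 - sqrt(2*r1/(r1+r2))) = 1429.51 m/s
Total dV = 3622 m/s

3622 m/s


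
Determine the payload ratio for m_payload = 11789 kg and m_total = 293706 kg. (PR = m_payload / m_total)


PR = 11789 / 293706 = 0.0401

0.0401


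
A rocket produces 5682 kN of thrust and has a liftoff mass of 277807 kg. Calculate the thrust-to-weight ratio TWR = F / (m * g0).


TWR = 5682000 / (277807 * 9.81) = 2.08

2.08


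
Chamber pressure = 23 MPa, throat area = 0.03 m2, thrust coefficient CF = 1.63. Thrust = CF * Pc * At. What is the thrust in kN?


F = 1.63 * 23e6 * 0.03 = 1.1247e+06 N = 1124.7 kN

1124.7 kN


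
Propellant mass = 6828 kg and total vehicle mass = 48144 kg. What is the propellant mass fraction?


PMF = 6828 / 48144 = 0.142

0.142


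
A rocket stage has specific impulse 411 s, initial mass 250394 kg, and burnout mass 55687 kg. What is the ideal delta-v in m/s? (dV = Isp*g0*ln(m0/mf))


Ve = 411 * 9.81 = 4031.91 m/s
dV = 4031.91 * ln(250394/55687) = 6061 m/s

6061 m/s


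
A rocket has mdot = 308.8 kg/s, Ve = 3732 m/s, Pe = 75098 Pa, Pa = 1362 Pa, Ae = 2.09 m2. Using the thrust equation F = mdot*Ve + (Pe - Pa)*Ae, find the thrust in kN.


F = 308.8 * 3732 + (75098 - 1362) * 2.09 = 1.3066e+06 N = 1306.5 kN

1306.5 kN


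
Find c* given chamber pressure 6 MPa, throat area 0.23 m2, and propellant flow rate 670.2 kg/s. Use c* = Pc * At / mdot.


c* = 6e6 * 0.23 / 670.2 = 2059 m/s

2059 m/s


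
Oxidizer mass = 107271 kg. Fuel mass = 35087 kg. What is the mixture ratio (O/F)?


MR = 107271 / 35087 = 3.06

3.06


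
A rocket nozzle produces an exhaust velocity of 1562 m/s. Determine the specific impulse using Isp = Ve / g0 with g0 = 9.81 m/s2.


Isp = Ve / g0 = 1562 / 9.81 = 159.2 s

159.2 s


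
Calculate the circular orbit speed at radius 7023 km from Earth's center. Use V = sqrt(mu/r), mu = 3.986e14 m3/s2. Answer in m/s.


V = sqrt(3.986e14 / 7023000) = 7534 m/s

7534 m/s


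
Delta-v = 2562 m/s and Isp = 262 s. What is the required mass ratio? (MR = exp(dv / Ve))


Ve = 262 * 9.81 = 2570.22 m/s
MR = exp(2562 / 2570.22) = 2.71

2.71


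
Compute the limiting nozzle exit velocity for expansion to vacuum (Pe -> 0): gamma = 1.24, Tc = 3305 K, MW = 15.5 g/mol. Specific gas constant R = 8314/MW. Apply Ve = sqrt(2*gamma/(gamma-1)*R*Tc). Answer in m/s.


R = 8314 / 15.5 = 536.39 J/(kg.K)
Ve = sqrt(2 * 1.24 / (1.24 - 1) * 536.39 * 3305) = 4280 m/s

4280 m/s


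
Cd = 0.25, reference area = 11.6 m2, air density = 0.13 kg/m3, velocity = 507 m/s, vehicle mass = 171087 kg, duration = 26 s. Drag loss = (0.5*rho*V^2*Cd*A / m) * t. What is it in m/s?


D = 0.5 * 0.13 * 507^2 * 0.25 * 11.6 = 48453.74 N
a = 48453.74 / 171087 = 0.2832 m/s2
dV = 0.2832 * 26 = 7.4 m/s

7.4 m/s


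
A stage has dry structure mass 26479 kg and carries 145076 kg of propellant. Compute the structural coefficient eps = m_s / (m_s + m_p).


eps = 26479 / (26479 + 145076) = 0.1543

0.1543


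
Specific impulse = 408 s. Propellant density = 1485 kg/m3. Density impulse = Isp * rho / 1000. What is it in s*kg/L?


rho*Isp = 408 * 1485 / 1000 = 606 s*kg/L

606 s*kg/L


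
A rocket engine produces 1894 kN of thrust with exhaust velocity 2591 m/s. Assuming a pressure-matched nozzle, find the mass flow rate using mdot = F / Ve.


mdot = F / Ve = 1894000 / 2591 = 731.0 kg/s

731.0 kg/s


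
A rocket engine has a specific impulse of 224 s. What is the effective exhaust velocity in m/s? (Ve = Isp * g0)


Ve = Isp * g0 = 224 * 9.81 = 2197.4 m/s

2197.4 m/s


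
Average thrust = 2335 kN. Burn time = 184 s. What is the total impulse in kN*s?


It = 2335 * 184 = 429640 kN*s

429640 kN*s


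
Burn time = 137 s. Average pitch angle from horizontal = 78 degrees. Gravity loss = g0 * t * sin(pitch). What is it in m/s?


GL = 9.81 * 137 * sin(78 deg) = 1315 m/s

1315 m/s


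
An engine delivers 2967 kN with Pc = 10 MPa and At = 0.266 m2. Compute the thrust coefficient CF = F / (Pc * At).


CF = 2967000 / (10e6 * 0.266) = 1.12

1.12


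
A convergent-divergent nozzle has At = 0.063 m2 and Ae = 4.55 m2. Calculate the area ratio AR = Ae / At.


AR = 4.55 / 0.063 = 72.2

72.2


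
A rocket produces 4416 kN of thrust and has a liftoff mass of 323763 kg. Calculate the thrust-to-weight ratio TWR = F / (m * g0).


TWR = 4416000 / (323763 * 9.81) = 1.39

1.39


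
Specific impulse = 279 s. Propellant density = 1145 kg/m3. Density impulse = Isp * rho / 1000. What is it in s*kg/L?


rho*Isp = 279 * 1145 / 1000 = 319 s*kg/L

319 s*kg/L


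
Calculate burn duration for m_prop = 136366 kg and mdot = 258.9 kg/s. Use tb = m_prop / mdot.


tb = 136366 / 258.9 = 526.7 s

526.7 s


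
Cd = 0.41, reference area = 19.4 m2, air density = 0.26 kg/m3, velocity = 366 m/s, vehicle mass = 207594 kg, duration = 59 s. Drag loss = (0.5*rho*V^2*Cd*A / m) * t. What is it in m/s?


D = 0.5 * 0.26 * 366^2 * 0.41 * 19.4 = 138513.18 N
a = 138513.18 / 207594 = 0.6672 m/s2
dV = 0.6672 * 59 = 39.4 m/s

39.4 m/s


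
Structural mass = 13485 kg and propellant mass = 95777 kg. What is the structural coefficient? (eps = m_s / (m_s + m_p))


eps = 13485 / (13485 + 95777) = 0.1234

0.1234


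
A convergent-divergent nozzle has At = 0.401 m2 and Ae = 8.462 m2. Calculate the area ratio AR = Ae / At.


AR = 8.462 / 0.401 = 21.1

21.1


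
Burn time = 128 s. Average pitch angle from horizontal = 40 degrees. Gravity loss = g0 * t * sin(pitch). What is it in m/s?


GL = 9.81 * 128 * sin(40 deg) = 807 m/s

807 m/s


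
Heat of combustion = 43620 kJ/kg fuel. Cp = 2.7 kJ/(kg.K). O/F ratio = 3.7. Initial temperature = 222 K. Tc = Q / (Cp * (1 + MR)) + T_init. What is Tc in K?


Tc = 43620 / (2.7 * (1 + 3.7)) + 222 = 3659 K

3659 K


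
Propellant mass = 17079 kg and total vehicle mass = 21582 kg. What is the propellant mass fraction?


PMF = 17079 / 21582 = 0.791

0.791


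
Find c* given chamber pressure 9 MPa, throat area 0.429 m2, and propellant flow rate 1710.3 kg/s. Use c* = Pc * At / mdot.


c* = 9e6 * 0.429 / 1710.3 = 2257 m/s

2257 m/s


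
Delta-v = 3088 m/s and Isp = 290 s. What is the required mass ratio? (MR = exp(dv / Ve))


Ve = 290 * 9.81 = 2844.9 m/s
MR = exp(3088 / 2844.9) = 2.961

2.961


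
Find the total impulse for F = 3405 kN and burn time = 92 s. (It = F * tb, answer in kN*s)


It = 3405 * 92 = 313260 kN*s

313260 kN*s


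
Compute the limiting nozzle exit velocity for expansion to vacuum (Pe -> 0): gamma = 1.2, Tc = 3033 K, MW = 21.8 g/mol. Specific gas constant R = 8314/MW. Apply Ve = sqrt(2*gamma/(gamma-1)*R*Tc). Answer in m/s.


R = 8314 / 21.8 = 381.38 J/(kg.K)
Ve = sqrt(2 * 1.2 / (1.2 - 1) * 381.38 * 3033) = 3726 m/s

3726 m/s


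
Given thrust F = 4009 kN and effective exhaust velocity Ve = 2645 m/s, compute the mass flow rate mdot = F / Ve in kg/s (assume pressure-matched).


mdot = F / Ve = 4009000 / 2645 = 1515.7 kg/s

1515.7 kg/s


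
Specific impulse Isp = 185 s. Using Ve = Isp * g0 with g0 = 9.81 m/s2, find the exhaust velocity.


Ve = Isp * g0 = 185 * 9.81 = 1814.9 m/s

1814.9 m/s


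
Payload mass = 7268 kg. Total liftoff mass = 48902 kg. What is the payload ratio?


PR = 7268 / 48902 = 0.1486

0.1486


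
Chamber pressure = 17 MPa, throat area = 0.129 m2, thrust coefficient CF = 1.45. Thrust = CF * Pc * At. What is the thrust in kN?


F = 1.45 * 17e6 * 0.129 = 3.1798e+06 N = 3179.8 kN

3179.8 kN


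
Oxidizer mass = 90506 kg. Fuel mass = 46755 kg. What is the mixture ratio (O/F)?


MR = 90506 / 46755 = 1.94

1.94


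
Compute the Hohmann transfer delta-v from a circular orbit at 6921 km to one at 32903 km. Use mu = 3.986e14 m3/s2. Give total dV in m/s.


V1 = sqrt(mu/r1) = 7588.99 m/s
dV1 = V1*(sqrt(2*r2/(r1+r2)) - 1) = 2166.39 m/s
V2 = sqrt(mu/r2) = 3480.57 m/s
dV2 = V2*(1 - sqrt(2*r1/(r1+r2))) = 1428.57 m/s
Total dV = 3595 m/s

3595 m/s


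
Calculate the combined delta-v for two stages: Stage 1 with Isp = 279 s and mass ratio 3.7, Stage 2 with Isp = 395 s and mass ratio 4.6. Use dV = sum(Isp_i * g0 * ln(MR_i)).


dV1 = 279 * 9.81 * ln(3.7) = 3580.9 m/s
dV2 = 395 * 9.81 * ln(4.6) = 5913.4 m/s
Total dV = 3580.9 + 5913.4 = 9494.3 m/s ~ 9494 m/s

9494 m/s


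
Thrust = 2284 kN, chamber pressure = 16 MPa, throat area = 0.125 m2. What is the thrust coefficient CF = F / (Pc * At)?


CF = 2284000 / (16e6 * 0.125) = 1.14

1.14


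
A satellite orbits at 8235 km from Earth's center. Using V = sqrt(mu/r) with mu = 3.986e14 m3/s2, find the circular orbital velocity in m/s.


V = sqrt(3.986e14 / 8235000) = 6957 m/s

6957 m/s


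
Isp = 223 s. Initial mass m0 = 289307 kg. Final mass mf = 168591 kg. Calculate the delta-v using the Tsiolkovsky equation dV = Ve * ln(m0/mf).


Ve = 223 * 9.81 = 2187.63 m/s
dV = 2187.63 * ln(289307/168591) = 1181 m/s

1181 m/s


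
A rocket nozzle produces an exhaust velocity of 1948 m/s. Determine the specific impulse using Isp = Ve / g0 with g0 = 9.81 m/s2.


Isp = Ve / g0 = 1948 / 9.81 = 198.6 s

198.6 s


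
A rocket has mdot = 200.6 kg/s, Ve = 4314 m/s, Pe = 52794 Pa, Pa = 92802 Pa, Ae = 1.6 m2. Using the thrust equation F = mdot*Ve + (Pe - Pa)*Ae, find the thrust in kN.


F = 200.6 * 4314 + (52794 - 92802) * 1.6 = 801376.0 N = 801.4 kN

801.4 kN


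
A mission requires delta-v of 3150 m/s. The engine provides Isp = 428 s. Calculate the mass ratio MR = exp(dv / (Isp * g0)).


Ve = 428 * 9.81 = 4198.68 m/s
MR = exp(3150 / 4198.68) = 2.117

2.117


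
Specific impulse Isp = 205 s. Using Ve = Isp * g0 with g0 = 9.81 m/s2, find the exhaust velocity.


Ve = Isp * g0 = 205 * 9.81 = 2011.1 m/s

2011.1 m/s


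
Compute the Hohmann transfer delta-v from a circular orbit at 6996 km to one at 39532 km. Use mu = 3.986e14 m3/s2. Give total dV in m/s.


V1 = sqrt(mu/r1) = 7548.21 m/s
dV1 = V1*(sqrt(2*r2/(r1+r2)) - 1) = 2291.36 m/s
V2 = sqrt(mu/r2) = 3175.37 m/s
dV2 = V2*(1 - sqrt(2*r1/(r1+r2))) = 1434.06 m/s
Total dV = 3725 m/s

3725 m/s


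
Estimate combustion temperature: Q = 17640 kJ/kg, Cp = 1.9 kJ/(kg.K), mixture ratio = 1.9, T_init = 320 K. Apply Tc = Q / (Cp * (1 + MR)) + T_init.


Tc = 17640 / (1.9 * (1 + 1.9)) + 320 = 3521 K

3521 K


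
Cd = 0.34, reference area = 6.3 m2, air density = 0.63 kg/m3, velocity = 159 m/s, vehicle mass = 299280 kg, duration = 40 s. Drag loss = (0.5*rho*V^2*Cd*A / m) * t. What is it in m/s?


D = 0.5 * 0.63 * 159^2 * 0.34 * 6.3 = 17057.85 N
a = 17057.85 / 299280 = 0.057 m/s2
dV = 0.057 * 40 = 2.3 m/s

2.3 m/s


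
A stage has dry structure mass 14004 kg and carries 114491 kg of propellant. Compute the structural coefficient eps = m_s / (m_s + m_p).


eps = 14004 / (14004 + 114491) = 0.109

0.109


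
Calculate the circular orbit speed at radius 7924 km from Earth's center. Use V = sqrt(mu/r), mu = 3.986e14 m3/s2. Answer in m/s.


V = sqrt(3.986e14 / 7924000) = 7092 m/s

7092 m/s


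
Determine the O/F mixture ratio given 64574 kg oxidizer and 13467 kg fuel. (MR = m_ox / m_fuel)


MR = 64574 / 13467 = 4.79

4.79


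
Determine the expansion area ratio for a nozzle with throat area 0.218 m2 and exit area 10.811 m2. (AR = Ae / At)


AR = 10.811 / 0.218 = 49.6

49.6


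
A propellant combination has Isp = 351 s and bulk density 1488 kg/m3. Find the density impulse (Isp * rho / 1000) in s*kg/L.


rho*Isp = 351 * 1488 / 1000 = 522 s*kg/L

522 s*kg/L


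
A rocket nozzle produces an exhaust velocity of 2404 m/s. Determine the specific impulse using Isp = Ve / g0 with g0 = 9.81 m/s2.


Isp = Ve / g0 = 2404 / 9.81 = 245.1 s

245.1 s


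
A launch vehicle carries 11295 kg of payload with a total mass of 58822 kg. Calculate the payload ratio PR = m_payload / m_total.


PR = 11295 / 58822 = 0.192

0.192


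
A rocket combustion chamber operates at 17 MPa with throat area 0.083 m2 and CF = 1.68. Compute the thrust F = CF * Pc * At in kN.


F = 1.68 * 17e6 * 0.083 = 2.3705e+06 N = 2370.5 kN

2370.5 kN


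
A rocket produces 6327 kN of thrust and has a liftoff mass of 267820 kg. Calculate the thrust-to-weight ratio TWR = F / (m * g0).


TWR = 6327000 / (267820 * 9.81) = 2.41

2.41


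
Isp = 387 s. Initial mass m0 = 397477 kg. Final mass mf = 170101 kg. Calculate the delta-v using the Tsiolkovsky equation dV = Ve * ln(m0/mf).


Ve = 387 * 9.81 = 3796.47 m/s
dV = 3796.47 * ln(397477/170101) = 3222 m/s

3222 m/s


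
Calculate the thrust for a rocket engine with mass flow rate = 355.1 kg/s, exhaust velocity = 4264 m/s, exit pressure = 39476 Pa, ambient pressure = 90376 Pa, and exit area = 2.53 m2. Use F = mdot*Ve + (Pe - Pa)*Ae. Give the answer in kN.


F = 355.1 * 4264 + (39476 - 90376) * 2.53 = 1.3854e+06 N = 1385.4 kN

1385.4 kN


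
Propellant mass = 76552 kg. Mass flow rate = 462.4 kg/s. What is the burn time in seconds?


tb = 76552 / 462.4 = 165.6 s

165.6 s


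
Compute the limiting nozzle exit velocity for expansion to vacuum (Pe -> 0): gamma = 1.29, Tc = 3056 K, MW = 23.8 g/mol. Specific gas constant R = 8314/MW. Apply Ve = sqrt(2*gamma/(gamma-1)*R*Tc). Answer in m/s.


R = 8314 / 23.8 = 349.33 J/(kg.K)
Ve = sqrt(2 * 1.29 / (1.29 - 1) * 349.33 * 3056) = 3082 m/s

3082 m/s


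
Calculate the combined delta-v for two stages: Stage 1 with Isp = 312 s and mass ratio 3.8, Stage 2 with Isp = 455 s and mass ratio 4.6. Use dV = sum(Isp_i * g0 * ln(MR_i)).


dV1 = 312 * 9.81 * ln(3.8) = 4086.1 m/s
dV2 = 455 * 9.81 * ln(4.6) = 6811.6 m/s
Total dV = 4086.1 + 6811.6 = 10897.7 m/s ~ 10898 m/s

10898 m/s


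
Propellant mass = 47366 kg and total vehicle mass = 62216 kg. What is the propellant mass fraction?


PMF = 47366 / 62216 = 0.761

0.761


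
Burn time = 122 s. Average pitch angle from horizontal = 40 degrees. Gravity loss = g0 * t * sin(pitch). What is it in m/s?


GL = 9.81 * 122 * sin(40 deg) = 769 m/s

769 m/s


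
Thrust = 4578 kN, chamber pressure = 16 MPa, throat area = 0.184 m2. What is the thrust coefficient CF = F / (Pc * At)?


CF = 4578000 / (16e6 * 0.184) = 1.56

1.56


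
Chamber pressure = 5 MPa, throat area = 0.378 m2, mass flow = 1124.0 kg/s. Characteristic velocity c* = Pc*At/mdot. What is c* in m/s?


c* = 5e6 * 0.378 / 1124.0 = 1681 m/s

1681 m/s


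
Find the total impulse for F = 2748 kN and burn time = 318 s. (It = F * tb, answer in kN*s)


It = 2748 * 318 = 873864 kN*s

873864 kN*s


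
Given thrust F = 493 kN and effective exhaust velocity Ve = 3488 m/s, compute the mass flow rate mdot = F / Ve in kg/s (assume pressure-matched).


mdot = F / Ve = 493000 / 3488 = 141.3 kg/s

141.3 kg/s


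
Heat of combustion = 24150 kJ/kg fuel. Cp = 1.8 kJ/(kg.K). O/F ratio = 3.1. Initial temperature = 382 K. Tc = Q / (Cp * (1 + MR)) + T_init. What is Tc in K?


Tc = 24150 / (1.8 * (1 + 3.1)) + 382 = 3654 K

3654 K


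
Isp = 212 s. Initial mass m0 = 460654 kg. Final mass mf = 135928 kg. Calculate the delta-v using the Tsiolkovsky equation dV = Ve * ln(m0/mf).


Ve = 212 * 9.81 = 2079.72 m/s
dV = 2079.72 * ln(460654/135928) = 2538 m/s

2538 m/s


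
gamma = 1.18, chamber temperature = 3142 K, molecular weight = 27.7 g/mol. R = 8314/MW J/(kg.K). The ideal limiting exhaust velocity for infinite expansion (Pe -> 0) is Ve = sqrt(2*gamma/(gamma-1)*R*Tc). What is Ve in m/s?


R = 8314 / 27.7 = 300.14 J/(kg.K)
Ve = sqrt(2 * 1.18 / (1.18 - 1) * 300.14 * 3142) = 3516 m/s

3516 m/s


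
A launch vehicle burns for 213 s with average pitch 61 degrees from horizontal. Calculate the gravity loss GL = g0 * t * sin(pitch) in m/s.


GL = 9.81 * 213 * sin(61 deg) = 1828 m/s

1828 m/s


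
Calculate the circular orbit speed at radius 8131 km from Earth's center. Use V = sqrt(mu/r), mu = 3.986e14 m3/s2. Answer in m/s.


V = sqrt(3.986e14 / 8131000) = 7002 m/s

7002 m/s


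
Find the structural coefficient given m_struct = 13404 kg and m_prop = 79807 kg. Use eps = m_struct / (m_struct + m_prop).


eps = 13404 / (13404 + 79807) = 0.1438

0.1438


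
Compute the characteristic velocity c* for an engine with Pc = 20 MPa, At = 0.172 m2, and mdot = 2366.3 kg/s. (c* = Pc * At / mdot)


c* = 20e6 * 0.172 / 2366.3 = 1454 m/s

1454 m/s


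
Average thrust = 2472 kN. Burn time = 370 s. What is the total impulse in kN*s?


It = 2472 * 370 = 914640 kN*s

914640 kN*s


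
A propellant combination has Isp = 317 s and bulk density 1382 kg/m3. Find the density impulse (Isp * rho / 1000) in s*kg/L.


rho*Isp = 317 * 1382 / 1000 = 438 s*kg/L

438 s*kg/L


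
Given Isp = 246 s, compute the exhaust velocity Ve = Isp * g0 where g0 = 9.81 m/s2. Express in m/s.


Ve = Isp * g0 = 246 * 9.81 = 2413.3 m/s

2413.3 m/s


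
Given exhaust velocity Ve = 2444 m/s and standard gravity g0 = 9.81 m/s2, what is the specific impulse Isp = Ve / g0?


Isp = Ve / g0 = 2444 / 9.81 = 249.1 s

249.1 s


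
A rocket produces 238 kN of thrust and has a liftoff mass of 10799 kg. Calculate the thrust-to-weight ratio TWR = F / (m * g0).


TWR = 238000 / (10799 * 9.81) = 2.25

2.25


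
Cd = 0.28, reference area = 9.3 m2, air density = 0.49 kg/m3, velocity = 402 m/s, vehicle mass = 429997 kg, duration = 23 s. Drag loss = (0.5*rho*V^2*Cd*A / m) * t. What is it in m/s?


D = 0.5 * 0.49 * 402^2 * 0.28 * 9.3 = 103100.12 N
a = 103100.12 / 429997 = 0.2398 m/s2
dV = 0.2398 * 23 = 5.5 m/s

5.5 m/s


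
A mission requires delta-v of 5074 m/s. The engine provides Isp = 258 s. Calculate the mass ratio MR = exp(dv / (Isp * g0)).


Ve = 258 * 9.81 = 2530.98 m/s
MR = exp(5074 / 2530.98) = 7.424

7.424


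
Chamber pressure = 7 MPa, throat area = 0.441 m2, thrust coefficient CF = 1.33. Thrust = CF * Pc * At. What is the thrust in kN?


F = 1.33 * 7e6 * 0.441 = 4.1057e+06 N = 4105.7 kN

4105.7 kN


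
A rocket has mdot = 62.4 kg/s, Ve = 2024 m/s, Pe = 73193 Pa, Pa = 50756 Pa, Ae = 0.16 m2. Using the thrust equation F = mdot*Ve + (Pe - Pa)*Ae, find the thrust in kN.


F = 62.4 * 2024 + (73193 - 50756) * 0.16 = 129888.0 N = 129.9 kN

129.9 kN


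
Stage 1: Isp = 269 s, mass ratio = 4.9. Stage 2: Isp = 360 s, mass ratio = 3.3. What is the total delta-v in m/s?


dV1 = 269 * 9.81 * ln(4.9) = 4193.8 m/s
dV2 = 360 * 9.81 * ln(3.3) = 4216.5 m/s
Total dV = 4193.8 + 4216.5 = 8410.3 m/s ~ 8410 m/s

8410 m/s


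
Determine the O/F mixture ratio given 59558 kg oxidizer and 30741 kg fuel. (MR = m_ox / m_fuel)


MR = 59558 / 30741 = 1.94

1.94


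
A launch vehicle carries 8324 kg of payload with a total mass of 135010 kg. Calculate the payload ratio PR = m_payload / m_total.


PR = 8324 / 135010 = 0.0617

0.0617


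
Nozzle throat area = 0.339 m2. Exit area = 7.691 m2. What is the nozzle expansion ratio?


AR = 7.691 / 0.339 = 22.7

22.7


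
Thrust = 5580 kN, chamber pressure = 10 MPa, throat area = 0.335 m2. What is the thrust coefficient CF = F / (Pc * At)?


CF = 5580000 / (10e6 * 0.335) = 1.67

1.67


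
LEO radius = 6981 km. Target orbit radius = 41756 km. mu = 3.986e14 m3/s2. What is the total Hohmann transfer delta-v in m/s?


V1 = sqrt(mu/r1) = 7556.31 m/s
dV1 = V1*(sqrt(2*r2/(r1+r2)) - 1) = 2335.02 m/s
V2 = sqrt(mu/r2) = 3089.65 m/s
dV2 = V2*(1 - sqrt(2*r1/(r1+r2))) = 1435.96 m/s
Total dV = 3771 m/s

3771 m/s


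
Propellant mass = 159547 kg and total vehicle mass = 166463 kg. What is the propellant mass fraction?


PMF = 159547 / 166463 = 0.958

0.958


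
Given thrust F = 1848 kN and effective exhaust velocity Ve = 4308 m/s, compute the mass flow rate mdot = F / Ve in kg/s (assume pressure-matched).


mdot = F / Ve = 1848000 / 4308 = 429.0 kg/s

429.0 kg/s


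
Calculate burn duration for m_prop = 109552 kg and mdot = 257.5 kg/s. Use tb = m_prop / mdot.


tb = 109552 / 257.5 = 425.4 s

425.4 s


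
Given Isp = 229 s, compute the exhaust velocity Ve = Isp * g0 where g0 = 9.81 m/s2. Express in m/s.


Ve = Isp * g0 = 229 * 9.81 = 2246.5 m/s

2246.5 m/s


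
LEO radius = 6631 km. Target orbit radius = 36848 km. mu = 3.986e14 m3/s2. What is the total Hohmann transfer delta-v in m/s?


V1 = sqrt(mu/r1) = 7753.17 m/s
dV1 = V1*(sqrt(2*r2/(r1+r2)) - 1) = 2340.79 m/s
V2 = sqrt(mu/r2) = 3288.98 m/s
dV2 = V2*(1 - sqrt(2*r1/(r1+r2))) = 1472.52 m/s
Total dV = 3813 m/s

3813 m/s


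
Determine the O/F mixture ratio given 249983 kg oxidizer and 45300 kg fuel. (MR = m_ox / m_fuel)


MR = 249983 / 45300 = 5.52

5.52


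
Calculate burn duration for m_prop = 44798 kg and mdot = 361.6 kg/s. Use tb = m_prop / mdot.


tb = 44798 / 361.6 = 123.9 s

123.9 s


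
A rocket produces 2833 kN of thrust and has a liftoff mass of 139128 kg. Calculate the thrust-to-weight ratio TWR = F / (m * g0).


TWR = 2833000 / (139128 * 9.81) = 2.08

2.08


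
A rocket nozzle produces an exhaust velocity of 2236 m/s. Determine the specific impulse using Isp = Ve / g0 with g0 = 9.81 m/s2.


Isp = Ve / g0 = 2236 / 9.81 = 227.9 s

227.9 s


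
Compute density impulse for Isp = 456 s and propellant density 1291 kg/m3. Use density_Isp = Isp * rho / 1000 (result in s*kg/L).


rho*Isp = 456 * 1291 / 1000 = 589 s*kg/L

589 s*kg/L


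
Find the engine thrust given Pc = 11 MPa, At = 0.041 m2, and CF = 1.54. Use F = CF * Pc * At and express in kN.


F = 1.54 * 11e6 * 0.041 = 694540.0 N = 694.5 kN

694.5 kN


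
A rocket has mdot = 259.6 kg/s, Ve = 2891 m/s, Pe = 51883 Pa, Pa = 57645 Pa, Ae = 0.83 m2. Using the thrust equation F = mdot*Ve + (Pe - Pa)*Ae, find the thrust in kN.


F = 259.6 * 2891 + (51883 - 57645) * 0.83 = 745721.0 N = 745.7 kN

745.7 kN


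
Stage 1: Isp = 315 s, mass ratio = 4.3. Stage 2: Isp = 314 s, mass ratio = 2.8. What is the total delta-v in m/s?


dV1 = 315 * 9.81 * ln(4.3) = 4507.3 m/s
dV2 = 314 * 9.81 * ln(2.8) = 3171.6 m/s
Total dV = 4507.3 + 3171.6 = 7678.9 m/s ~ 7679 m/s

7679 m/s


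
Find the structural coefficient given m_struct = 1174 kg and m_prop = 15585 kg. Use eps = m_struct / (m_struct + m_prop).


eps = 1174 / (1174 + 15585) = 0.0701

0.0701


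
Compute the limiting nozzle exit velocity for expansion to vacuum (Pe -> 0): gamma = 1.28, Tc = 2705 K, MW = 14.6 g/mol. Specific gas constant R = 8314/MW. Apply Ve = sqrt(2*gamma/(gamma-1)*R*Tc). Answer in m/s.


R = 8314 / 14.6 = 569.45 J/(kg.K)
Ve = sqrt(2 * 1.28 / (1.28 - 1) * 569.45 * 2705) = 3753 m/s

3753 m/s


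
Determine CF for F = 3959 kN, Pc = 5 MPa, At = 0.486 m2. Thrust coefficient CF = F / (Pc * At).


CF = 3959000 / (5e6 * 0.486) = 1.63

1.63


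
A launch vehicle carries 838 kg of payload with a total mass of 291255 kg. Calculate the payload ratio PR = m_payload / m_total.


PR = 838 / 291255 = 0.0029

0.0029


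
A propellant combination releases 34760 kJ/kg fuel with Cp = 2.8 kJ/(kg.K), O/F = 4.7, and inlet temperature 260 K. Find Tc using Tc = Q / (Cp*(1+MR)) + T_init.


Tc = 34760 / (2.8 * (1 + 4.7)) + 260 = 2438 K

2438 K


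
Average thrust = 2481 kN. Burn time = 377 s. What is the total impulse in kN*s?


It = 2481 * 377 = 935337 kN*s

935337 kN*s


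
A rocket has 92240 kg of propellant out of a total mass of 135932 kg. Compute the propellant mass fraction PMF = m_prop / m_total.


PMF = 92240 / 135932 = 0.679

0.679


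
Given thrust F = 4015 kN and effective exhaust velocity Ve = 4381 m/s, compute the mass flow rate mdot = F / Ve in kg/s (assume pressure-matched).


mdot = F / Ve = 4015000 / 4381 = 916.5 kg/s

916.5 kg/s


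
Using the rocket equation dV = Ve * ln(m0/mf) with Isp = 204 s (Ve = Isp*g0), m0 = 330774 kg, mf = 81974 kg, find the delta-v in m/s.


Ve = 204 * 9.81 = 2001.24 m/s
dV = 2001.24 * ln(330774/81974) = 2792 m/s

2792 m/s


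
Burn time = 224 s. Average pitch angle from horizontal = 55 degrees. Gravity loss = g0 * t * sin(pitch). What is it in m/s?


GL = 9.81 * 224 * sin(55 deg) = 1800 m/s

1800 m/s


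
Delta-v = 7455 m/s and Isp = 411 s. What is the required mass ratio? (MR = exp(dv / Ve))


Ve = 411 * 9.81 = 4031.91 m/s
MR = exp(7455 / 4031.91) = 6.353

6.353


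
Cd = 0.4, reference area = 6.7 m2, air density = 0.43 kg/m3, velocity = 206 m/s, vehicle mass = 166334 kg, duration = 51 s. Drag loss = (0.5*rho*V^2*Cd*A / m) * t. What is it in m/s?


D = 0.5 * 0.43 * 206^2 * 0.4 * 6.7 = 24451.62 N
a = 24451.62 / 166334 = 0.147 m/s2
dV = 0.147 * 51 = 7.5 m/s

7.5 m/s


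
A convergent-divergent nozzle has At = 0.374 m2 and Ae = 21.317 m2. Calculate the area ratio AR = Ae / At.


AR = 21.317 / 0.374 = 57.0

57.0


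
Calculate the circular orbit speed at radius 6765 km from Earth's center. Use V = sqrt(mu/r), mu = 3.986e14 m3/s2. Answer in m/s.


V = sqrt(3.986e14 / 6765000) = 7676 m/s

7676 m/s


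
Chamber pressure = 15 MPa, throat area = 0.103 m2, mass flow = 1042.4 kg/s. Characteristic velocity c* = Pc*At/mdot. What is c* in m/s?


c* = 15e6 * 0.103 / 1042.4 = 1482 m/s

1482 m/s


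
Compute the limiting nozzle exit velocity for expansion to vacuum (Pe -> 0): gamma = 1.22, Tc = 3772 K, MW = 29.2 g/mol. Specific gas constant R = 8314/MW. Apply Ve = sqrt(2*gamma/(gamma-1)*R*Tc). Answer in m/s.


R = 8314 / 29.2 = 284.73 J/(kg.K)
Ve = sqrt(2 * 1.22 / (1.22 - 1) * 284.73 * 3772) = 3451 m/s

3451 m/s


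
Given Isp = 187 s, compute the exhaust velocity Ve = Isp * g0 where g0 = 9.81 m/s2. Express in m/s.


Ve = Isp * g0 = 187 * 9.81 = 1834.5 m/s

1834.5 m/s


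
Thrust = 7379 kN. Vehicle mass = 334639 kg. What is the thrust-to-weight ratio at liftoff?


TWR = 7379000 / (334639 * 9.81) = 2.25

2.25


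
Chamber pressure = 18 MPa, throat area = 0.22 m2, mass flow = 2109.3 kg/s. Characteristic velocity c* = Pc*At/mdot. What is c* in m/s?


c* = 18e6 * 0.22 / 2109.3 = 1877 m/s

1877 m/s


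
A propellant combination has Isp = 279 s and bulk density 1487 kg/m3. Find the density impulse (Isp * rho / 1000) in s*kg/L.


rho*Isp = 279 * 1487 / 1000 = 415 s*kg/L

415 s*kg/L


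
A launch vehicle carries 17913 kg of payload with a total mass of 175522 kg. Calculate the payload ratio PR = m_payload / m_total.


PR = 17913 / 175522 = 0.1021

0.1021


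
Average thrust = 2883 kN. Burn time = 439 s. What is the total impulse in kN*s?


It = 2883 * 439 = 1265637 kN*s

1265637 kN*s


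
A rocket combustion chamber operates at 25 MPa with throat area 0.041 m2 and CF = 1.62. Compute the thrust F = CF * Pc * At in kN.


F = 1.62 * 25e6 * 0.041 = 1.6605e+06 N = 1660.5 kN

1660.5 kN


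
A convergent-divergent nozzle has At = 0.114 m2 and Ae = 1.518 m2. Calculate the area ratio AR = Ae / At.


AR = 1.518 / 0.114 = 13.3

13.3


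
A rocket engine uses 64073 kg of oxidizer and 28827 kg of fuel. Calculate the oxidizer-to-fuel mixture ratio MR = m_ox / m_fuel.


MR = 64073 / 28827 = 2.22

2.22


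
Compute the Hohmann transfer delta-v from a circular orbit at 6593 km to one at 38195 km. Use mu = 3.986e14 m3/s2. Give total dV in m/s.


V1 = sqrt(mu/r1) = 7775.48 m/s
dV1 = V1*(sqrt(2*r2/(r1+r2)) - 1) = 2379.16 m/s
V2 = sqrt(mu/r2) = 3230.47 m/s
dV2 = V2*(1 - sqrt(2*r1/(r1+r2))) = 1477.63 m/s
Total dV = 3857 m/s

3857 m/s


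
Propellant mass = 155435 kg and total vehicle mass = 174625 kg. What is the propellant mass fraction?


PMF = 155435 / 174625 = 0.89

0.89


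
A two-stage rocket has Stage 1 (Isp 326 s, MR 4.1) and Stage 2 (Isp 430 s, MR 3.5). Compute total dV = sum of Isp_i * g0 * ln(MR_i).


dV1 = 326 * 9.81 * ln(4.1) = 4512.4 m/s
dV2 = 430 * 9.81 * ln(3.5) = 5284.5 m/s
Total dV = 4512.4 + 5284.5 = 9796.9 m/s ~ 9797 m/s

9797 m/s


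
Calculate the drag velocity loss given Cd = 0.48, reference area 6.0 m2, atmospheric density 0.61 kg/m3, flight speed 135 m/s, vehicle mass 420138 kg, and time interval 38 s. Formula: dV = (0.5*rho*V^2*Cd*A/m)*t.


D = 0.5 * 0.61 * 135^2 * 0.48 * 6.0 = 16008.84 N
a = 16008.84 / 420138 = 0.0381 m/s2
dV = 0.0381 * 38 = 1.4 m/s

1.4 m/s


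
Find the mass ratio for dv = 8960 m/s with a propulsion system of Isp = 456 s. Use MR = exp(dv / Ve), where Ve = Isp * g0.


Ve = 456 * 9.81 = 4473.36 m/s
MR = exp(8960 / 4473.36) = 7.411

7.411


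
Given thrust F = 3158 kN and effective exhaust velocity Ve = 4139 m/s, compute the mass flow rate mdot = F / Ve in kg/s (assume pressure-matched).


mdot = F / Ve = 3158000 / 4139 = 763.0 kg/s

763.0 kg/s


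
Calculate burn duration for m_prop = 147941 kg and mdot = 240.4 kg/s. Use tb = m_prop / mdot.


tb = 147941 / 240.4 = 615.4 s

615.4 s


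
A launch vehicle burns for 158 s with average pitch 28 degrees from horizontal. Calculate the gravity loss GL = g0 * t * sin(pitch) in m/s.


GL = 9.81 * 158 * sin(28 deg) = 728 m/s

728 m/s


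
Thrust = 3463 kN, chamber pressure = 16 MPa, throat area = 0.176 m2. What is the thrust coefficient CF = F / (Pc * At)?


CF = 3463000 / (16e6 * 0.176) = 1.23

1.23


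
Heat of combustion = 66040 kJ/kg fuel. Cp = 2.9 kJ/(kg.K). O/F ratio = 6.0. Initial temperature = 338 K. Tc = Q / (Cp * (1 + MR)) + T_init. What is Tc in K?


Tc = 66040 / (2.9 * (1 + 6.0)) + 338 = 3591 K

3591 K
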